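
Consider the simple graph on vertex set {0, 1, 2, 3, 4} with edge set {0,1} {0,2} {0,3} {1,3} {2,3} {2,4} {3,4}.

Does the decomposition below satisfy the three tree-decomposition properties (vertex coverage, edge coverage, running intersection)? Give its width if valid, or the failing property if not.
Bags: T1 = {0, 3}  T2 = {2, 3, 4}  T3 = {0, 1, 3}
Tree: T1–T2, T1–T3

No — edge (2,0) lies in no bag.

A tree decomposition must satisfy three properties: every vertex lies in some bag; for every edge, both endpoints lie together in some bag; and for every vertex, the bags containing it form a connected subtree. Here edge (2,0) lies in no bag, so the decomposition is invalid.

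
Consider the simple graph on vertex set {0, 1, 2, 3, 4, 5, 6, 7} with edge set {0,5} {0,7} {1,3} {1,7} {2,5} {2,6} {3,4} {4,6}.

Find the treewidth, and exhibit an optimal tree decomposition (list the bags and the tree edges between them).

Every bag has size at most 3, so the width is 3 − 1 = 2 and tw(G) ≤ 2. For the lower bound, G contains the cycle 3–4–6–2–5–0–7–1–3, so G is not a forest; only forests have treewidth ≤ 1, hence tw(G) ≥ 2. Therefore the treewidth is 2.

Treewidth 2.
Bags: B1 = {3, 4, 6}  B2 = {2, 3, 6}  B3 = {2, 3, 5}  B4 = {0, 3, 5}  B5 = {0, 3, 7}  B6 = {1, 3, 7}
Tree: B1–B2, B2–B3, B3–B4, B4–B5, B5–B6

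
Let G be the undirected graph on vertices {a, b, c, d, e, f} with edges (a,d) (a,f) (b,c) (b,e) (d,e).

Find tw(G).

1

A width-1 tree decomposition is:
Bags: B1 = {a, f}  B2 = {a, d}  B3 = {d, e}  B4 = {b, e}  B5 = {b, c}
Tree: B1–B2, B2–B3, B3–B4, B4–B5
Each bag holds 2 vertices, so the decomposition has width 1, which upper-bounds the treewidth. G has an edge, so its treewidth is at least 1. The upper and lower bounds meet at 1, so that is the treewidth.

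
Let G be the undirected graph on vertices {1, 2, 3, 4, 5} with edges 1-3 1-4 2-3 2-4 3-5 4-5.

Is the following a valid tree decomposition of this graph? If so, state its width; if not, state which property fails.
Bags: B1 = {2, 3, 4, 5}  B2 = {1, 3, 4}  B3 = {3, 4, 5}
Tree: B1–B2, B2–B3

No — bags containing vertex 5 are not connected in the tree.

A tree decomposition must satisfy three properties: every vertex lies in some bag; for every edge, both endpoints lie together in some bag; and for every vertex, the bags containing it form a connected subtree. Here bags containing vertex 5 are not connected in the tree, so the decomposition is invalid.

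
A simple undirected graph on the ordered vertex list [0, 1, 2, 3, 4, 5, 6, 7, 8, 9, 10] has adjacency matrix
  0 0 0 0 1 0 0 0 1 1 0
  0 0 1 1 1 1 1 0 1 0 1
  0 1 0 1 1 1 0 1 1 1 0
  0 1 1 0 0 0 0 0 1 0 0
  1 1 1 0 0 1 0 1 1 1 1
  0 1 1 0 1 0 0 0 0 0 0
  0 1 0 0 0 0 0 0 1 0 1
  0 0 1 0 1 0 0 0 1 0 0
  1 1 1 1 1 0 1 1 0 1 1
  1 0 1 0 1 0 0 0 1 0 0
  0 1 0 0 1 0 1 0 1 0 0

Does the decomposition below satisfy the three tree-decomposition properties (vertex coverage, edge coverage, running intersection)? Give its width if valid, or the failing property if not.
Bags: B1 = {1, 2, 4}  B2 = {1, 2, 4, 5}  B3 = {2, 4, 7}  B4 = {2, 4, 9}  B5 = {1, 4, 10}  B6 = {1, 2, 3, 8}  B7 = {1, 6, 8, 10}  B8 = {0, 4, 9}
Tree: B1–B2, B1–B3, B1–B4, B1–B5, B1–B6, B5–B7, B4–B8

A tree decomposition must satisfy three properties: every vertex lies in some bag; for every edge, both endpoints lie together in some bag; and for every vertex, the bags containing it form a connected subtree. Here edge (8,4) lies in no bag, so the decomposition is invalid.

No — edge (8,4) lies in no bag.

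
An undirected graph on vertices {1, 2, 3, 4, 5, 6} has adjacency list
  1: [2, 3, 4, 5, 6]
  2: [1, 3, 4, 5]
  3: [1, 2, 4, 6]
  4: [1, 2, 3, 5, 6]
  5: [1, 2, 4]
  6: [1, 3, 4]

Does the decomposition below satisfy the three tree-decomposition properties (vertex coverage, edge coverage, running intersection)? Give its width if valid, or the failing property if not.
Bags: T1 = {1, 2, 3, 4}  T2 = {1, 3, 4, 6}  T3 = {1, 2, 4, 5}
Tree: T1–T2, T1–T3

Yes; width 3.

Checking the three conditions: (i) the bags cover all of {1, 2, 3, 4, 5, 6}; (ii) for each edge, some bag contains both endpoints; (iii) the bags containing any fixed vertex form a subtree. All hold, so the decomposition is valid with width 4 − 1 = 3.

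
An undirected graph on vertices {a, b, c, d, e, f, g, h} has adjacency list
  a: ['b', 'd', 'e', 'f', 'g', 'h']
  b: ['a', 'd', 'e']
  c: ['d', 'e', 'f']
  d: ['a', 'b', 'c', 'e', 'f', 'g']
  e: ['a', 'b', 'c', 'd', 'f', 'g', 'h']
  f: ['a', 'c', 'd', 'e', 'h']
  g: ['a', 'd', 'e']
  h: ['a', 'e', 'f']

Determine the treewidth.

3

A width-3 tree decomposition is:
Bags: B1 = {c, d, e, f}  B2 = {a, d, e, f}  B3 = {a, d, e, g}  B4 = {a, b, d, e}  B5 = {a, e, f, h}
Tree: B1–B2, B2–B3, B2–B4, B2–B5
The largest bag has 4 vertices, giving width 3; this decomposition certifies tw(G) ≤ 3. On the other hand G contains the 4-clique {c, d, e, f}. A clique must lie in a single bag of any decomposition, so no decomposition can have width below 3. The upper and lower bounds meet at 3, so that is the treewidth.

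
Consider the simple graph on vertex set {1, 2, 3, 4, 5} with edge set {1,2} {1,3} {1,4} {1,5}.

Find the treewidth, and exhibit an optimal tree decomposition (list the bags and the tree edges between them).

The largest bag has 2 vertices, giving width 1; this decomposition certifies tw(G) ≤ 1. G has an edge, so its treewidth is at least 1. Therefore the treewidth is 1.

Treewidth 1.
One such decomposition:
Bags: B1 = {1, 3}  B2 = {1, 4}  B3 = {1, 5}  B4 = {1, 2}
Tree: B1–B2, B1–B3, B1–B4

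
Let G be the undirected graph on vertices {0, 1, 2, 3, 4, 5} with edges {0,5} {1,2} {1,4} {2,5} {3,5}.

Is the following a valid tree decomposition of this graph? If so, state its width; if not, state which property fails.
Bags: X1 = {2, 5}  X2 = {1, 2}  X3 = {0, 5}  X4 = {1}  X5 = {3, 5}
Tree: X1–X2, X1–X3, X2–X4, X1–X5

A tree decomposition must satisfy three properties: every vertex lies in some bag; for every edge, both endpoints lie together in some bag; and for every vertex, the bags containing it form a connected subtree. Here vertex 4 appears in no bag, so the decomposition is invalid.

No — vertex 4 appears in no bag.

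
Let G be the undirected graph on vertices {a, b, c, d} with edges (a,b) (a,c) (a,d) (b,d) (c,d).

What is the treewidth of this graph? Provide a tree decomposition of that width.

Treewidth 2.
One such decomposition:
Bags: B1 = {a, b, d}  B2 = {a, c, d}
Tree: B1–B2

Every bag has size at most 3, so the width is 3 − 1 = 2 and tw(G) ≤ 2. For the lower bound, the 3 vertices {a, c, d} are pairwise adjacent, and any tree decomposition puts a clique entirely inside one bag — forcing width ≥ 2. Combining the bounds, tw(G) = 2.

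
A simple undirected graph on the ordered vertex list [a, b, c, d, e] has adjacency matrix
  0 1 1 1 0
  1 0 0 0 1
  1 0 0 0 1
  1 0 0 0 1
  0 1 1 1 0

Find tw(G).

A width-2 tree decomposition is:
Bags: B1 = {a, c, e}  B2 = {a, d, e}  B3 = {a, b, e}
Tree: B1–B2, B2–B3
Each bag holds 3 vertices, so the decomposition has width 2, which upper-bounds the treewidth. For the lower bound, G contains the cycle e–c–a–d–e, so G is not a forest; only forests have treewidth ≤ 1, hence tw(G) ≥ 2. Hence tw(G) = 2 exactly.

2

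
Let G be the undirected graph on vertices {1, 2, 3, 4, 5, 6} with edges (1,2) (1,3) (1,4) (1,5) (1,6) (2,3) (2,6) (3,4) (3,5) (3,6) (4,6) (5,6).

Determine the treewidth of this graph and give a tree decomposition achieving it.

The largest bag has 4 vertices, giving width 3; this decomposition certifies tw(G) ≤ 3. On the other hand G contains the 4-clique {1, 2, 3, 6}. A clique must lie in a single bag of any decomposition, so no decomposition can have width below 3. Combining the bounds, tw(G) = 3.

Treewidth 3.
Bags: B1 = {1, 2, 3, 6}  B2 = {1, 3, 4, 6}  B3 = {1, 3, 5, 6}
Tree: B1–B2, B1–B3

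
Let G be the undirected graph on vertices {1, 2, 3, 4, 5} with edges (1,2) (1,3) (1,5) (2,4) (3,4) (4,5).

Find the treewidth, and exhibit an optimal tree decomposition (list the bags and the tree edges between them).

Every bag has size at most 3, so the width is 3 − 1 = 2 and tw(G) ≤ 2. The edges 2–4–5–1–2 form a cycle, so G is not a tree and its treewidth is at least 2. Hence tw(G) = 2 exactly.

Treewidth 2.
One such decomposition:
Bags: B1 = {1, 2, 4}  B2 = {1, 4, 5}  B3 = {1, 3, 4}
Tree: B1–B2, B2–B3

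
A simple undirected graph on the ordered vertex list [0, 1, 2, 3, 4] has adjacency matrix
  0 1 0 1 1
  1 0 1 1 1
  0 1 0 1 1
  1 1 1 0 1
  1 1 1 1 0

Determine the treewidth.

3

A width-3 tree decomposition is:
Bags: B1 = {1, 2, 3, 4}  B2 = {0, 1, 3, 4}
Tree: B1–B2
The largest bag has 4 vertices, giving width 3; this decomposition certifies tw(G) ≤ 3. On the other hand G contains the 4-clique {0, 1, 3, 4}. A clique must lie in a single bag of any decomposition, so no decomposition can have width below 3. Therefore the treewidth is 3.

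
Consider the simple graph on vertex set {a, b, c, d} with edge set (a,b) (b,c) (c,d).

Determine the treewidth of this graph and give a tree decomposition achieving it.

Treewidth 1.
One such decomposition:
Bags: B1 = {b, c}  B2 = {a, b}  B3 = {c, d}
Tree: B1–B2, B1–B3

The largest bag has 2 vertices, giving width 1; this decomposition certifies tw(G) ≤ 1. Since G has at least one edge (e.g. c–b), it is not an edgeless graph, so tw(G) ≥ 1. Combining the bounds, tw(G) = 1.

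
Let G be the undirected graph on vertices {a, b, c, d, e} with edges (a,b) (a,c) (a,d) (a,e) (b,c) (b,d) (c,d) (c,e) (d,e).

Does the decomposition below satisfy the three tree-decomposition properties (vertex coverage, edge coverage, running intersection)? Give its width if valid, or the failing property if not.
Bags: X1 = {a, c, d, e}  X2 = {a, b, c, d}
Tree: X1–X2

Yes; width 3.

Every vertex of G appears in some bag (union = {a, b, c, d, e}); every edge is covered by a bag; and for each vertex v the set of bags containing v is connected in the bag tree. The decomposition is therefore valid. The largest bag has 4 vertices, so the width is 3.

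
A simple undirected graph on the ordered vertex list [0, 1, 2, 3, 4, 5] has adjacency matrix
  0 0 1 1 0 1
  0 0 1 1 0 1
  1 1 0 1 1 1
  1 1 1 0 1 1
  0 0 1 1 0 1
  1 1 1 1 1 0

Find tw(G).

3

A width-3 tree decomposition is:
Bags: B1 = {1, 2, 3, 5}  B2 = {0, 2, 3, 5}  B3 = {2, 3, 4, 5}
Tree: B1–B2, B1–B3
The largest bag has 4 vertices, giving width 3; this decomposition certifies tw(G) ≤ 3. Conversely, {0, 2, 3, 5} is a clique of size 4, and the vertices of any clique must share a bag in every tree decomposition; so some bag has ≥ 4 vertices and tw(G) ≥ 3. Therefore the treewidth is 3.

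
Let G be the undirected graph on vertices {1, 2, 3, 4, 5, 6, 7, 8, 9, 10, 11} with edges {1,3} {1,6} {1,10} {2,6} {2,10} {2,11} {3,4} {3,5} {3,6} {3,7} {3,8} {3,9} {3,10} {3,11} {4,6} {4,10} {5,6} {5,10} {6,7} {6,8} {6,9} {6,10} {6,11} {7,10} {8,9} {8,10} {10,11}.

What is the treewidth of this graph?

A width-3 tree decomposition is:
Bags: B1 = {3, 6, 8, 10}  B2 = {1, 3, 6, 10}  B3 = {3, 6, 7, 10}  B4 = {3, 4, 6, 10}  B5 = {3, 6, 10, 11}  B6 = {2, 6, 10, 11}  B7 = {3, 6, 8, 9}  B8 = {3, 5, 6, 10}
Tree: B1–B2, B2–B3, B1–B4, B3–B5, B5–B6, B1–B7, B2–B8
Each bag holds 4 vertices, so the decomposition has width 3, which upper-bounds the treewidth. On the other hand G contains the 4-clique {2, 6, 10, 11}. A clique must lie in a single bag of any decomposition, so no decomposition can have width below 3. Therefore the treewidth is 3.

3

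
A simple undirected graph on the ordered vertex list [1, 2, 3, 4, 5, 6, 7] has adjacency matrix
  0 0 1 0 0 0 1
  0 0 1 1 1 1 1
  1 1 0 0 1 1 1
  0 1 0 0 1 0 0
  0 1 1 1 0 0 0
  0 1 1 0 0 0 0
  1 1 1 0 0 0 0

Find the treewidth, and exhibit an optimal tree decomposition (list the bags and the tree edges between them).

Treewidth 2.
One such decomposition:
Bags: B1 = {2, 3, 6}  B2 = {2, 3, 7}  B3 = {1, 3, 7}  B4 = {2, 3, 5}  B5 = {2, 4, 5}
Tree: B1–B2, B2–B3, B1–B4, B4–B5

The largest bag has 3 vertices, giving width 2; this decomposition certifies tw(G) ≤ 2. On the other hand G contains the 3-clique {1, 3, 7}. A clique must lie in a single bag of any decomposition, so no decomposition can have width below 2. Therefore the treewidth is 2.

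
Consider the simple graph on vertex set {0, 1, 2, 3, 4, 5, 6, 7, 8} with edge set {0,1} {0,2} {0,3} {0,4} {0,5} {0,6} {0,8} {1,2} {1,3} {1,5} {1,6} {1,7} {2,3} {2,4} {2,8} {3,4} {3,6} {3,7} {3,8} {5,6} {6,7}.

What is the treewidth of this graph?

3

A width-3 tree decomposition is:
Bags: B1 = {0, 1, 2, 3}  B2 = {0, 1, 3, 6}  B3 = {0, 2, 3, 8}  B4 = {0, 2, 3, 4}  B5 = {0, 1, 5, 6}  B6 = {1, 3, 6, 7}
Tree: B1–B2, B1–B3, B3–B4, B2–B5, B2–B6
The largest bag has 4 vertices, giving width 3; this decomposition certifies tw(G) ≤ 3. Conversely, {0, 2, 3, 8} is a clique of size 4, and the vertices of any clique must share a bag in every tree decomposition; so some bag has ≥ 4 vertices and tw(G) ≥ 3. Combining the bounds, tw(G) = 3.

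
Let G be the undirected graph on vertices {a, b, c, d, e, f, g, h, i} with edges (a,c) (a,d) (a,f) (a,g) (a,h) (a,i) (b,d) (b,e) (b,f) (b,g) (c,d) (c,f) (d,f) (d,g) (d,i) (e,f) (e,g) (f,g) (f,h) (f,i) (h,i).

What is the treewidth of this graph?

3

A width-3 tree decomposition is:
Bags: B1 = {a, d, f, i}  B2 = {a, c, d, f}  B3 = {a, d, f, g}  B4 = {b, d, f, g}  B5 = {b, e, f, g}  B6 = {a, f, h, i}
Tree: B1–B2, B1–B3, B3–B4, B4–B5, B1–B6
Every bag has size at most 4, so the width is 4 − 1 = 3 and tw(G) ≤ 3. Conversely, {a, d, f, g} is a clique of size 4, and the vertices of any clique must share a bag in every tree decomposition; so some bag has ≥ 4 vertices and tw(G) ≥ 3. Combining the bounds, tw(G) = 3.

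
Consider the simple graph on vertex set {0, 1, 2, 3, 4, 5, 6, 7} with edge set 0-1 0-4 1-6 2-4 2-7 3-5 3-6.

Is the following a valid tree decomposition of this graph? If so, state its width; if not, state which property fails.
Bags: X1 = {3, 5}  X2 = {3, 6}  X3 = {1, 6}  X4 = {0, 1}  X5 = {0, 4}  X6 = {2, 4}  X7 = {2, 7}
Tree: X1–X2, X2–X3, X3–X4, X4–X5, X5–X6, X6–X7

Yes; width 1.

Vertex coverage: the bags together contain {0, 1, 2, 3, 4, 5, 6, 7}, the full vertex set. Edge coverage: each edge of G has both endpoints in at least one bag. Running intersection: for every vertex, the bags containing it form a connected subtree. All three properties hold, so this is a valid tree decomposition of width max|bag| − 1 = 1, and hence tw(G) ≤ 1.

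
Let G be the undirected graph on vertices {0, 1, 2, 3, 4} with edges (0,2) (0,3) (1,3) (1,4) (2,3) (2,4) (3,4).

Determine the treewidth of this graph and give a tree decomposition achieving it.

Treewidth 2.
One such decomposition:
Bags: B1 = {2, 3, 4}  B2 = {0, 2, 3}  B3 = {1, 3, 4}
Tree: B1–B2, B1–B3

Every bag has size at most 3, so the width is 3 − 1 = 2 and tw(G) ≤ 2. For the lower bound, the 3 vertices {1, 3, 4} are pairwise adjacent, and any tree decomposition puts a clique entirely inside one bag — forcing width ≥ 2. The upper and lower bounds meet at 2, so that is the treewidth.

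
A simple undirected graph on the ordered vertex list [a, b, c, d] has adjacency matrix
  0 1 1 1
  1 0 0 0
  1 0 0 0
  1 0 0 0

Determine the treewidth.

1

A width-1 tree decomposition is:
Bags: B1 = {a, b}  B2 = {a, c}  B3 = {a, d}
Tree: B1–B2, B2–B3
The largest bag has 2 vertices, giving width 1; this decomposition certifies tw(G) ≤ 1. Since G has at least one edge (e.g. b–a), it is not an edgeless graph, so tw(G) ≥ 1. Hence tw(G) = 1 exactly.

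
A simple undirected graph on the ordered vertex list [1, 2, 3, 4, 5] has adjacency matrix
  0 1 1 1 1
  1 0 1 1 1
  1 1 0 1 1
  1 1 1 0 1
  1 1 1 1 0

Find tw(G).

4

A width-4 tree decomposition is:
Bags: B1 = {1, 2, 3, 4, 5}
Tree: (single bag)
With just one bag of size 5, the width is 5 − 1 = 4, so tw(G) ≤ 4. For the lower bound, the 5 vertices {1, 2, 3, 4, 5} are pairwise adjacent, and any tree decomposition puts a clique entirely inside one bag — forcing width ≥ 4. Combining the bounds, tw(G) = 4.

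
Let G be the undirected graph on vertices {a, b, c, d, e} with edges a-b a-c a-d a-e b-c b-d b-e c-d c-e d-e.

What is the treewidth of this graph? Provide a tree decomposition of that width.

With just one bag of size 5, the width is 5 − 1 = 4, so tw(G) ≤ 4. On the other hand G contains the 5-clique {a, b, c, d, e}. A clique must lie in a single bag of any decomposition, so no decomposition can have width below 4. Hence tw(G) = 4 exactly.

Treewidth 4.
Bags: B1 = {a, b, c, d, e}
Tree: (single bag)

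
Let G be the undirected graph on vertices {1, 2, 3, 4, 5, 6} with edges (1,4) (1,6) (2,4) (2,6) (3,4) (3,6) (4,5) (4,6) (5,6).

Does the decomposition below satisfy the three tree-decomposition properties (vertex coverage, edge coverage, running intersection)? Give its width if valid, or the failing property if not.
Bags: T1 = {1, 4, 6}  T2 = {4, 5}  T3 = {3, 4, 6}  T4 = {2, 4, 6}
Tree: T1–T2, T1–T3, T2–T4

No — edge (6,5) lies in no bag.

A tree decomposition must satisfy three properties: every vertex lies in some bag; for every edge, both endpoints lie together in some bag; and for every vertex, the bags containing it form a connected subtree. Here edge (6,5) lies in no bag, so the decomposition is invalid.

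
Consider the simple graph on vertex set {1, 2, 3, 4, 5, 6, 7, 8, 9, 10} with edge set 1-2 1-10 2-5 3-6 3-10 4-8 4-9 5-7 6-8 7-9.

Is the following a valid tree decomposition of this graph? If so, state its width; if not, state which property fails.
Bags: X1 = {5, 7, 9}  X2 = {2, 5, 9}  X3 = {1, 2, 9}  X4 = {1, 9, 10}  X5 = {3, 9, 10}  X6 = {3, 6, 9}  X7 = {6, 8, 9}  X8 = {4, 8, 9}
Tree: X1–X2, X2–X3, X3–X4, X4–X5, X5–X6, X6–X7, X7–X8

Checking the three conditions: (i) the bags cover all of {1, 2, 3, 4, 5, 6, 7, 8, 9, 10}; (ii) for each edge, some bag contains both endpoints; (iii) the bags containing any fixed vertex form a subtree. All hold, so the decomposition is valid with width 3 − 1 = 2.

Yes; width 2.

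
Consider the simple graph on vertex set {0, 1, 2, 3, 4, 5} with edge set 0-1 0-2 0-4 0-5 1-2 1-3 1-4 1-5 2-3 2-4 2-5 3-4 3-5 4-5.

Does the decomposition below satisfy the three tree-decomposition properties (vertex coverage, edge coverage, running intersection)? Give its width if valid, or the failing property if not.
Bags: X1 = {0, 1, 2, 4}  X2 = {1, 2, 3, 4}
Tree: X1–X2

No — vertex 5 appears in no bag.

A tree decomposition must satisfy three properties: every vertex lies in some bag; for every edge, both endpoints lie together in some bag; and for every vertex, the bags containing it form a connected subtree. Here vertex 5 appears in no bag, so the decomposition is invalid.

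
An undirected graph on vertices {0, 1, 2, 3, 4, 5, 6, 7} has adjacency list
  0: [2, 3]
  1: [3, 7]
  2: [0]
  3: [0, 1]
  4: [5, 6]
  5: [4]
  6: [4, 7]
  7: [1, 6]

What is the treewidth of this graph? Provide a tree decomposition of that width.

Treewidth 1.
One optimal decomposition is:
Bags: B1 = {4, 5}  B2 = {4, 6}  B3 = {6, 7}  B4 = {1, 7}  B5 = {1, 3}  B6 = {0, 3}  B7 = {0, 2}
Tree: B1–B2, B2–B3, B3–B4, B4–B5, B5–B6, B6–B7

The largest bag has 2 vertices, giving width 1; this decomposition certifies tw(G) ≤ 1. G has an edge, so its treewidth is at least 1. The upper and lower bounds meet at 1, so that is the treewidth.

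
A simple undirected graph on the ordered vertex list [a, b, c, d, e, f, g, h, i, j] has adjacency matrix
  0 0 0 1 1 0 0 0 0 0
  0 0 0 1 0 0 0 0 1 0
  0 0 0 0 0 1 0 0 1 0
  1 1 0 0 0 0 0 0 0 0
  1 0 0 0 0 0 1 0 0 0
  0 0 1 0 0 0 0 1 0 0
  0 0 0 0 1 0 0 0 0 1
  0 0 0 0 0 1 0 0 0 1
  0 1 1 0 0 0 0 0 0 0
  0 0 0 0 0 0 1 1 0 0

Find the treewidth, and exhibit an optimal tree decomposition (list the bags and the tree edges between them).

Every bag has size at most 3, so the width is 3 − 1 = 2 and tw(G) ≤ 2. The edges b–i–c–f–h–j–g–e–a–d–b form a cycle, so G is not a tree and its treewidth is at least 2. Combining the bounds, tw(G) = 2.

Treewidth 2.
One such decomposition:
Bags: B1 = {b, c, i}  B2 = {b, c, f}  B3 = {b, f, h}  B4 = {b, h, j}  B5 = {b, g, j}  B6 = {b, e, g}  B7 = {a, b, e}  B8 = {a, b, d}
Tree: B1–B2, B2–B3, B3–B4, B4–B5, B5–B6, B6–B7, B7–B8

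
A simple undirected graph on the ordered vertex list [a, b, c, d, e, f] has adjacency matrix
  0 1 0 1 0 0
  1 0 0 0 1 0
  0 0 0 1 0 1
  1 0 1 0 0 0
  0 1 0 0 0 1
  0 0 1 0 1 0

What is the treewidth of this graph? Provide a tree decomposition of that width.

Each bag holds 3 vertices, so the decomposition has width 2, which upper-bounds the treewidth. Since b–e–f–c–d–a–b is a cycle in G, G is not acyclic. Forests are exactly the graphs of treewidth ≤ 1, so tw(G) ≥ 2. The upper and lower bounds meet at 2, so that is the treewidth.

Treewidth 2.
One optimal decomposition is:
Bags: B1 = {b, e, f}  B2 = {b, c, f}  B3 = {b, c, d}  B4 = {a, b, d}
Tree: B1–B2, B2–B3, B3–B4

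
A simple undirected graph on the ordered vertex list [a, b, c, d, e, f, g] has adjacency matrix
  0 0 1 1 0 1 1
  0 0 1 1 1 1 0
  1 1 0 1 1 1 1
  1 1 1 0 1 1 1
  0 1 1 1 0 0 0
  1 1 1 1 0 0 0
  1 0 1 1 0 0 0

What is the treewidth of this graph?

A width-3 tree decomposition is:
Bags: B1 = {b, c, d, e}  B2 = {b, c, d, f}  B3 = {a, c, d, f}  B4 = {a, c, d, g}
Tree: B1–B2, B2–B3, B3–B4
The largest bag has 4 vertices, giving width 3; this decomposition certifies tw(G) ≤ 3. For the lower bound, the 4 vertices {a, c, d, g} are pairwise adjacent, and any tree decomposition puts a clique entirely inside one bag — forcing width ≥ 3. The upper and lower bounds meet at 3, so that is the treewidth.

3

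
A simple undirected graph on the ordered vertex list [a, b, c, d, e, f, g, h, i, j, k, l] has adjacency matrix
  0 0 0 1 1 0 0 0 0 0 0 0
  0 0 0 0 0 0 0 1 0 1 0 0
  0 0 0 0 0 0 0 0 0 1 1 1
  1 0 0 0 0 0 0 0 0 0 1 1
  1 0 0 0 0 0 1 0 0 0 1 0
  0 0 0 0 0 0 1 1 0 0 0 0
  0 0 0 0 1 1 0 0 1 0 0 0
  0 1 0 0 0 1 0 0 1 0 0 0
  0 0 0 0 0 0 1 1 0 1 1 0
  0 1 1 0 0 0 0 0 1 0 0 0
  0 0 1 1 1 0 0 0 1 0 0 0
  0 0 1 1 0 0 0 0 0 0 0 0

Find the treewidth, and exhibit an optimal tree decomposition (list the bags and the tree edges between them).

The largest bag has 4 vertices, giving width 3; this decomposition certifies tw(G) ≤ 3. For the lower bound: the 4 vertex sets {a,d,l}, {c}, {k}, {e,g,i,j} are disjoint, each induces a connected subgraph, and every pair is joined by at least one edge of G. Contracting each set to a single vertex therefore yields K_{4} as a minor, and since treewidth is minor-monotone, tw(G) ≥ tw(K_{4}) = 3. Therefore the treewidth is 3.

Treewidth 3.
One such decomposition:
Bags: B1 = {a, c, d, l}  B2 = {a, c, d, k}  B3 = {a, c, e, k}  B4 = {c, e, j, k}  B5 = {e, i, j, k}  B6 = {e, g, i, j}  B7 = {b, g, i, j}  B8 = {b, g, h, i}  B9 = {b, f, g, h}
Tree: B1–B2, B2–B3, B3–B4, B4–B5, B5–B6, B6–B7, B7–B8, B8–B9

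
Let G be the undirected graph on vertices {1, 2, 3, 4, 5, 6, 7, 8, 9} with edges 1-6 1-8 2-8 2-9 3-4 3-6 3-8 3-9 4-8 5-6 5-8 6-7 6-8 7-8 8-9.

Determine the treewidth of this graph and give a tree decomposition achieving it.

Every bag has size at most 3, so the width is 3 − 1 = 2 and tw(G) ≤ 2. Conversely, {2, 8, 9} is a clique of size 3, and the vertices of any clique must share a bag in every tree decomposition; so some bag has ≥ 3 vertices and tw(G) ≥ 2. Hence tw(G) = 2 exactly.

Treewidth 2.
One such decomposition:
Bags: B1 = {6, 7, 8}  B2 = {3, 6, 8}  B3 = {1, 6, 8}  B4 = {3, 4, 8}  B5 = {3, 8, 9}  B6 = {2, 8, 9}  B7 = {5, 6, 8}
Tree: B1–B2, B1–B3, B2–B4, B2–B5, B5–B6, B3–B7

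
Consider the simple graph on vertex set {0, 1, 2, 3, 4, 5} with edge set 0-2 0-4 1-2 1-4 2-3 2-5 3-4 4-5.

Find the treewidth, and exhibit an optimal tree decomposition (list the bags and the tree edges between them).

Every bag has size at most 3, so the width is 3 − 1 = 2 and tw(G) ≤ 2. Since 3–2–5–4–3 is a cycle in G, G is not acyclic. Forests are exactly the graphs of treewidth ≤ 1, so tw(G) ≥ 2. Hence tw(G) = 2 exactly.

Treewidth 2.
One such decomposition:
Bags: B1 = {2, 3, 4}  B2 = {2, 4, 5}  B3 = {0, 2, 4}  B4 = {1, 2, 4}
Tree: B1–B2, B2–B3, B3–B4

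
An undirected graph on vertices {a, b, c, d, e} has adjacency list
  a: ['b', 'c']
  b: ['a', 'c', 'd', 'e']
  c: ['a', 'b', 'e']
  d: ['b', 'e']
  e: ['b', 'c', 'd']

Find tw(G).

2

A width-2 tree decomposition is:
Bags: B1 = {b, d, e}  B2 = {b, c, e}  B3 = {a, b, c}
Tree: B1–B2, B2–B3
Each bag holds 3 vertices, so the decomposition has width 2, which upper-bounds the treewidth. On the other hand G contains the 3-clique {b, d, e}. A clique must lie in a single bag of any decomposition, so no decomposition can have width below 2. Combining the bounds, tw(G) = 2.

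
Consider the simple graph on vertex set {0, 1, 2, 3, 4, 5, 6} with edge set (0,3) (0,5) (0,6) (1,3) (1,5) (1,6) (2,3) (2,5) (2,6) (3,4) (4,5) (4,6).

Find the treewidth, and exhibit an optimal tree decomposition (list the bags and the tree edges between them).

Treewidth 3.
One optimal decomposition is:
Bags: B1 = {2, 3, 5, 6}  B2 = {1, 3, 5, 6}  B3 = {3, 4, 5, 6}  B4 = {0, 3, 5, 6}
Tree: B1–B2, B2–B3, B3–B4

Each bag holds 4 vertices, so the decomposition has width 3, which upper-bounds the treewidth. For the lower bound: the 4 vertex sets {2,3}, {1,5}, {6}, {4} are disjoint, each induces a connected subgraph, and every pair is joined by at least one edge of G. Contracting each set to a single vertex therefore yields K_{4} as a minor, and since treewidth is minor-monotone, tw(G) ≥ tw(K_{4}) = 3. The upper and lower bounds meet at 3, so that is the treewidth.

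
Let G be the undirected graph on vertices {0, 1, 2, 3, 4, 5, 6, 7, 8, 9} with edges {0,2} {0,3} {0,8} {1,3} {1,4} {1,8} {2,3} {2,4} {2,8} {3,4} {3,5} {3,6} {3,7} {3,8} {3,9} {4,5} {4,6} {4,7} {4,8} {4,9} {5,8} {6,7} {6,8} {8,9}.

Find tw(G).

A width-3 tree decomposition is:
Bags: B1 = {3, 4, 5, 8}  B2 = {2, 3, 4, 8}  B3 = {3, 4, 6, 8}  B4 = {3, 4, 6, 7}  B5 = {1, 3, 4, 8}  B6 = {3, 4, 8, 9}  B7 = {0, 2, 3, 8}
Tree: B1–B2, B2–B3, B3–B4, B2–B5, B5–B6, B2–B7
The largest bag has 4 vertices, giving width 3; this decomposition certifies tw(G) ≤ 3. Conversely, {0, 2, 3, 8} is a clique of size 4, and the vertices of any clique must share a bag in every tree decomposition; so some bag has ≥ 4 vertices and tw(G) ≥ 3. Combining the bounds, tw(G) = 3.

3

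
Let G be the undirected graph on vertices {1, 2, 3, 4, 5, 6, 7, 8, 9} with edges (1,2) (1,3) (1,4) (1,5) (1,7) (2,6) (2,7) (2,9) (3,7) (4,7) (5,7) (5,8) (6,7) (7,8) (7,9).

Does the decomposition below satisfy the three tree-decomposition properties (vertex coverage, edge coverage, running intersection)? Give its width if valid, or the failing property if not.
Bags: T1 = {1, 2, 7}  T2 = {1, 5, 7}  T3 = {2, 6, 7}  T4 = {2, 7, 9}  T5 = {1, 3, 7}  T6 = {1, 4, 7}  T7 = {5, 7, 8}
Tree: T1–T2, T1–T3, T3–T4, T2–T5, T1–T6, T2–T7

Yes; width 2.

Every vertex of G appears in some bag (union = {1, 2, 3, 4, 5, 6, 7, 8, 9}); every edge is covered by a bag; and for each vertex v the set of bags containing v is connected in the bag tree. The decomposition is therefore valid. The largest bag has 3 vertices, so the width is 2.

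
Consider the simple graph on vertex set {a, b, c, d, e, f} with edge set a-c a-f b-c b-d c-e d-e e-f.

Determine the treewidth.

2

A width-2 tree decomposition is:
Bags: B1 = {a, c, f}  B2 = {c, e, f}  B3 = {b, c, e}  B4 = {b, d, e}
Tree: B1–B2, B2–B3, B3–B4
The largest bag has 3 vertices, giving width 2; this decomposition certifies tw(G) ≤ 2. Since a–f–e–c–a is a cycle in G, G is not acyclic. Forests are exactly the graphs of treewidth ≤ 1, so tw(G) ≥ 2. Hence tw(G) = 2 exactly.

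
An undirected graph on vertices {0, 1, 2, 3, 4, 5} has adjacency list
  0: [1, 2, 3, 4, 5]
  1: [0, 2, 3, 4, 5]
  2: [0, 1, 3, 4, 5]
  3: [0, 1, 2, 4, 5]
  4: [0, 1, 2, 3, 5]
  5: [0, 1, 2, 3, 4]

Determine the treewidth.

A width-5 tree decomposition is:
Bags: B1 = {0, 1, 2, 3, 4, 5}
Tree: (single bag)
With just one bag of size 6, the width is 6 − 1 = 5, so tw(G) ≤ 5. For the lower bound, the 6 vertices {0, 1, 2, 3, 4, 5} are pairwise adjacent, and any tree decomposition puts a clique entirely inside one bag — forcing width ≥ 5. Hence tw(G) = 5 exactly.

5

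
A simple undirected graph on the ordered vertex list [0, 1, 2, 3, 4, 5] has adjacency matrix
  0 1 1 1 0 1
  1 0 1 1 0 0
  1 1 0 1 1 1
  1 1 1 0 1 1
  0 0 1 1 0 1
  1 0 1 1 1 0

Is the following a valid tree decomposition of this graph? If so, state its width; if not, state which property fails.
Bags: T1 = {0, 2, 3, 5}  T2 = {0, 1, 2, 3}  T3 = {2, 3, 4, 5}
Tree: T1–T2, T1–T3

Yes; width 3.

Checking the three conditions: (i) the bags cover all of {0, 1, 2, 3, 4, 5}; (ii) for each edge, some bag contains both endpoints; (iii) the bags containing any fixed vertex form a subtree. All hold, so the decomposition is valid with width 4 − 1 = 3.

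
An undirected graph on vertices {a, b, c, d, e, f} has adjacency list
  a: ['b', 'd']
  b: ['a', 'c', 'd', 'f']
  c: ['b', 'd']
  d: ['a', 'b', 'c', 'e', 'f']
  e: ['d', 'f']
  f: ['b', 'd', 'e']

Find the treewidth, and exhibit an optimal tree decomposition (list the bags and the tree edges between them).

Each bag holds 3 vertices, so the decomposition has width 2, which upper-bounds the treewidth. On the other hand G contains the 3-clique {d, e, f}. A clique must lie in a single bag of any decomposition, so no decomposition can have width below 2. Combining the bounds, tw(G) = 2.

Treewidth 2.
Bags: B1 = {b, d, f}  B2 = {b, c, d}  B3 = {d, e, f}  B4 = {a, b, d}
Tree: B1–B2, B1–B3, B2–B4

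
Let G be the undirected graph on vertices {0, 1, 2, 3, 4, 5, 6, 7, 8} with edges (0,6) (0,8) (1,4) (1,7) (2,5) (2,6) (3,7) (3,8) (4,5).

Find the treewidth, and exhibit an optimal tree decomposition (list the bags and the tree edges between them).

Treewidth 2.
One optimal decomposition is:
Bags: B1 = {1, 4, 7}  B2 = {3, 4, 7}  B3 = {3, 4, 8}  B4 = {0, 4, 8}  B5 = {0, 4, 6}  B6 = {2, 4, 6}  B7 = {2, 4, 5}
Tree: B1–B2, B2–B3, B3–B4, B4–B5, B5–B6, B6–B7

The largest bag has 3 vertices, giving width 2; this decomposition certifies tw(G) ≤ 2. For the lower bound, G contains the cycle 4–1–7–3–8–0–6–2–5–4, so G is not a forest; only forests have treewidth ≤ 1, hence tw(G) ≥ 2. The upper and lower bounds meet at 2, so that is the treewidth.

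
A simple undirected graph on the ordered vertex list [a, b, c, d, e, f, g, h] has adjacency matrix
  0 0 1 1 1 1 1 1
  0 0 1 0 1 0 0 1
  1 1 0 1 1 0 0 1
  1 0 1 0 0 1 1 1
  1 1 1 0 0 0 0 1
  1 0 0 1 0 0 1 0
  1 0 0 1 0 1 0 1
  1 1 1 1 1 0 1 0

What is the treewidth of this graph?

3

A width-3 tree decomposition is:
Bags: B1 = {a, c, d, h}  B2 = {a, d, g, h}  B3 = {a, c, e, h}  B4 = {b, c, e, h}  B5 = {a, d, f, g}
Tree: B1–B2, B1–B3, B3–B4, B2–B5
The largest bag has 4 vertices, giving width 3; this decomposition certifies tw(G) ≤ 3. Conversely, {a, d, g, h} is a clique of size 4, and the vertices of any clique must share a bag in every tree decomposition; so some bag has ≥ 4 vertices and tw(G) ≥ 3. The upper and lower bounds meet at 3, so that is the treewidth.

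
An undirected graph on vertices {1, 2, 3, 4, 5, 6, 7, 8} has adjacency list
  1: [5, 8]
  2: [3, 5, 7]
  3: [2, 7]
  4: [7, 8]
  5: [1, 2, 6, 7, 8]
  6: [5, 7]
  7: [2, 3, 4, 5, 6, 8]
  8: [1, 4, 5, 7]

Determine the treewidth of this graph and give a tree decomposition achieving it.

Every bag has size at most 3, so the width is 3 − 1 = 2 and tw(G) ≤ 2. On the other hand G contains the 3-clique {1, 5, 8}. A clique must lie in a single bag of any decomposition, so no decomposition can have width below 2. The upper and lower bounds meet at 2, so that is the treewidth.

Treewidth 2.
One optimal decomposition is:
Bags: B1 = {5, 7, 8}  B2 = {4, 7, 8}  B3 = {2, 5, 7}  B4 = {2, 3, 7}  B5 = {1, 5, 8}  B6 = {5, 6, 7}
Tree: B1–B2, B1–B3, B3–B4, B1–B5, B3–B6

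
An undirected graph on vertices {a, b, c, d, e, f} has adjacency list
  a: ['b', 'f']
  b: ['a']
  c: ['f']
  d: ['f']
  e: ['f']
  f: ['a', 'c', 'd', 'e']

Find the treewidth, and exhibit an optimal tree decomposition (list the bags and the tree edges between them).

Every bag has size at most 2, so the width is 2 − 1 = 1 and tw(G) ≤ 1. Any graph with an edge has treewidth ≥ 1, and G has the edge f–d. The upper and lower bounds meet at 1, so that is the treewidth.

Treewidth 1.
One such decomposition:
Bags: B1 = {d, f}  B2 = {a, f}  B3 = {a, b}  B4 = {e, f}  B5 = {c, f}
Tree: B1–B2, B2–B3, B2–B4, B1–B5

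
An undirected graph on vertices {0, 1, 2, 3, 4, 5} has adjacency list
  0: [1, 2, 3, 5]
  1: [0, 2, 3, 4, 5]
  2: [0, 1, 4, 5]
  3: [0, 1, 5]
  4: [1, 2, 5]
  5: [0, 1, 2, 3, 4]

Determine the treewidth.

A width-3 tree decomposition is:
Bags: B1 = {0, 1, 2, 5}  B2 = {0, 1, 3, 5}  B3 = {1, 2, 4, 5}
Tree: B1–B2, B1–B3
Each bag holds 4 vertices, so the decomposition has width 3, which upper-bounds the treewidth. For the lower bound, the 4 vertices {0, 1, 2, 5} are pairwise adjacent, and any tree decomposition puts a clique entirely inside one bag — forcing width ≥ 3. The upper and lower bounds meet at 3, so that is the treewidth.

3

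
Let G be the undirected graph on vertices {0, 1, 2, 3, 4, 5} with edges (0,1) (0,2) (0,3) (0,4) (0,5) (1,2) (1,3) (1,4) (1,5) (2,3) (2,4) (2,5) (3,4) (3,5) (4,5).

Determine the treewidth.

5

A width-5 tree decomposition is:
Bags: B1 = {0, 1, 2, 3, 4, 5}
Tree: (single bag)
With just one bag of size 6, the width is 6 − 1 = 5, so tw(G) ≤ 5. On the other hand G contains the 6-clique {0, 1, 2, 3, 4, 5}. A clique must lie in a single bag of any decomposition, so no decomposition can have width below 5. Combining the bounds, tw(G) = 5.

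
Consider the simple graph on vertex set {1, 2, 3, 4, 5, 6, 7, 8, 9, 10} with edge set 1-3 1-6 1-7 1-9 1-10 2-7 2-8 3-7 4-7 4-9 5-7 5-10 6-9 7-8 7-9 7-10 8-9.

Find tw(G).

A width-2 tree decomposition is:
Bags: B1 = {1, 7, 9}  B2 = {1, 7, 10}  B3 = {1, 6, 9}  B4 = {7, 8, 9}  B5 = {4, 7, 9}  B6 = {5, 7, 10}  B7 = {2, 7, 8}  B8 = {1, 3, 7}
Tree: B1–B2, B1–B3, B1–B4, B4–B5, B2–B6, B4–B7, B1–B8
Each bag holds 3 vertices, so the decomposition has width 2, which upper-bounds the treewidth. For the lower bound, the 3 vertices {1, 6, 9} are pairwise adjacent, and any tree decomposition puts a clique entirely inside one bag — forcing width ≥ 2. The upper and lower bounds meet at 2, so that is the treewidth.

2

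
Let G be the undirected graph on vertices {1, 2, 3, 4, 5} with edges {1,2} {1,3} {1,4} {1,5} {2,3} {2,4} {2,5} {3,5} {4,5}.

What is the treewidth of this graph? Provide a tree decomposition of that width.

Each bag holds 4 vertices, so the decomposition has width 3, which upper-bounds the treewidth. Conversely, {1, 2, 3, 5} is a clique of size 4, and the vertices of any clique must share a bag in every tree decomposition; so some bag has ≥ 4 vertices and tw(G) ≥ 3. Therefore the treewidth is 3.

Treewidth 3.
One optimal decomposition is:
Bags: B1 = {1, 2, 3, 5}  B2 = {1, 2, 4, 5}
Tree: B1–B2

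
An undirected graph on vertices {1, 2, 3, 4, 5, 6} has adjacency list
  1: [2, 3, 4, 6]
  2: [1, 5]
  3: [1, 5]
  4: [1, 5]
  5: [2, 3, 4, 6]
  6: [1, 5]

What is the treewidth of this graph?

A width-2 tree decomposition is:
Bags: B1 = {1, 3, 5}  B2 = {1, 5, 6}  B3 = {1, 4, 5}  B4 = {1, 2, 5}
Tree: B1–B2, B2–B3, B3–B4
Each bag holds 3 vertices, so the decomposition has width 2, which upper-bounds the treewidth. The edges 5–3–1–6–5 form a cycle, so G is not a tree and its treewidth is at least 2. The upper and lower bounds meet at 2, so that is the treewidth.

2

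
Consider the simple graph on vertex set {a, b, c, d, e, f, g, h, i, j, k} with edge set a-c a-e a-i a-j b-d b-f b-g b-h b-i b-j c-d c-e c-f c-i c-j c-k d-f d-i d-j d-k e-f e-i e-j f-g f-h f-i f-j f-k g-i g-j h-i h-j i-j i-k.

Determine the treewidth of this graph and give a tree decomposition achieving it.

Treewidth 4.
One such decomposition:
Bags: B1 = {c, d, f, i, j}  B2 = {b, d, f, i, j}  B3 = {b, f, g, i, j}  B4 = {c, e, f, i, j}  B5 = {a, c, e, i, j}  B6 = {b, f, h, i, j}  B7 = {c, d, f, i, k}
Tree: B1–B2, B2–B3, B1–B4, B4–B5, B2–B6, B1–B7

Every bag has size at most 5, so the width is 5 − 1 = 4 and tw(G) ≤ 4. Conversely, {a, c, e, i, j} is a clique of size 5, and the vertices of any clique must share a bag in every tree decomposition; so some bag has ≥ 5 vertices and tw(G) ≥ 4. The upper and lower bounds meet at 4, so that is the treewidth.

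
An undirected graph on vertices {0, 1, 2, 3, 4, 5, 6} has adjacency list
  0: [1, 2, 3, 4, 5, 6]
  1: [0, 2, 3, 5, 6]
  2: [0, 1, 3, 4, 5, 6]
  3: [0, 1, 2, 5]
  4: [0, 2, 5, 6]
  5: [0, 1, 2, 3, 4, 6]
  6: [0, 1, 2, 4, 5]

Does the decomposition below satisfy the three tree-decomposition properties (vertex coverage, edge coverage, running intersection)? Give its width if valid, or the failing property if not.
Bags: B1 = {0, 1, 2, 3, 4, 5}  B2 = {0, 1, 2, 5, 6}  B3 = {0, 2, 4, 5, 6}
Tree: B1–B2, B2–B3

No — bags containing vertex 4 are not connected in the tree.

A tree decomposition must satisfy three properties: every vertex lies in some bag; for every edge, both endpoints lie together in some bag; and for every vertex, the bags containing it form a connected subtree. Here bags containing vertex 4 are not connected in the tree, so the decomposition is invalid.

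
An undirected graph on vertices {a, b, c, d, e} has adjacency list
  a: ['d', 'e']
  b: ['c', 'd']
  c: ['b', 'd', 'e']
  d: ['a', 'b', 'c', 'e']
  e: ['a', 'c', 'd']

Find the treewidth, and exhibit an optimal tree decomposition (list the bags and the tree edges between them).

The largest bag has 3 vertices, giving width 2; this decomposition certifies tw(G) ≤ 2. For the lower bound, the 3 vertices {c, d, e} are pairwise adjacent, and any tree decomposition puts a clique entirely inside one bag — forcing width ≥ 2. Combining the bounds, tw(G) = 2.

Treewidth 2.
One optimal decomposition is:
Bags: B1 = {c, d, e}  B2 = {a, d, e}  B3 = {b, c, d}
Tree: B1–B2, B1–B3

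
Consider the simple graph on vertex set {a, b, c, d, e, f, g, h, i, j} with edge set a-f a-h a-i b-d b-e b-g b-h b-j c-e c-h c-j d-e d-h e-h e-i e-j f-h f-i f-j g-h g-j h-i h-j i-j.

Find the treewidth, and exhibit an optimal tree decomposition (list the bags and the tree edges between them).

Treewidth 3.
One such decomposition:
Bags: B1 = {b, e, h, j}  B2 = {b, g, h, j}  B3 = {e, h, i, j}  B4 = {f, h, i, j}  B5 = {c, e, h, j}  B6 = {b, d, e, h}  B7 = {a, f, h, i}
Tree: B1–B2, B1–B3, B3–B4, B1–B5, B1–B6, B4–B7

Each bag holds 4 vertices, so the decomposition has width 3, which upper-bounds the treewidth. For the lower bound, the 4 vertices {b, d, e, h} are pairwise adjacent, and any tree decomposition puts a clique entirely inside one bag — forcing width ≥ 3. Hence tw(G) = 3 exactly.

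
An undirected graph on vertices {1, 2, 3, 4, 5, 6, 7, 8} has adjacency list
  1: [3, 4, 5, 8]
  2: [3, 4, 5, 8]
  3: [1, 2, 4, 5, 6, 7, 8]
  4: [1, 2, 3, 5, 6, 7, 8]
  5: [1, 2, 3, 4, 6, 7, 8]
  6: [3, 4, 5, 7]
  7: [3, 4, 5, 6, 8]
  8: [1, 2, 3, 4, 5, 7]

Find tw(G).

A width-4 tree decomposition is:
Bags: B1 = {2, 3, 4, 5, 8}  B2 = {3, 4, 5, 7, 8}  B3 = {1, 3, 4, 5, 8}  B4 = {3, 4, 5, 6, 7}
Tree: B1–B2, B1–B3, B2–B4
Every bag has size at most 5, so the width is 5 − 1 = 4 and tw(G) ≤ 4. For the lower bound, the 5 vertices {1, 3, 4, 5, 8} are pairwise adjacent, and any tree decomposition puts a clique entirely inside one bag — forcing width ≥ 4. The upper and lower bounds meet at 4, so that is the treewidth.

4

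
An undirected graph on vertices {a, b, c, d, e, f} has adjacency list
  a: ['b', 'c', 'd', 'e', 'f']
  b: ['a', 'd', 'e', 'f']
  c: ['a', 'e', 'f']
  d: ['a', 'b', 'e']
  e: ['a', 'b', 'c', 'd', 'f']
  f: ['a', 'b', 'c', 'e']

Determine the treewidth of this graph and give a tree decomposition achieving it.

Treewidth 3.
One such decomposition:
Bags: B1 = {a, b, d, e}  B2 = {a, b, e, f}  B3 = {a, c, e, f}
Tree: B1–B2, B2–B3

The largest bag has 4 vertices, giving width 3; this decomposition certifies tw(G) ≤ 3. For the lower bound, the 4 vertices {a, b, d, e} are pairwise adjacent, and any tree decomposition puts a clique entirely inside one bag — forcing width ≥ 3. Combining the bounds, tw(G) = 3.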